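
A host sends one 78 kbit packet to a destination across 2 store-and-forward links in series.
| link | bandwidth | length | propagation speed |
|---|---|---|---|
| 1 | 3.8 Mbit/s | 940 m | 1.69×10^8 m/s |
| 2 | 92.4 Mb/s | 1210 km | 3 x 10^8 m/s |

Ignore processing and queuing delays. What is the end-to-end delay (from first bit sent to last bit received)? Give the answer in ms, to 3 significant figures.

25.4 ms

L = 78000 bits.
Transmission delays (L/R per hop): 20.5263, 0.844156 ms; sum = 21.3705 ms.
Propagation delays (d/s per hop): 0.00556213, 4.03333 ms; sum = 4.0389 ms.
End-to-end = 25.4 ms.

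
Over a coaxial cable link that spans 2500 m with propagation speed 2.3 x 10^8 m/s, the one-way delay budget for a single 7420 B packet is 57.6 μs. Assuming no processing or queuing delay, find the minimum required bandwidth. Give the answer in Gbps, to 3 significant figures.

L = 59360 bits.
Propagation delay = 2500 / 2.3e+08 = 10.8696 μs.
Transmission budget = 57.6 − 10.8696 = 46.7304 μs.
R ≥ L / t_tx = 59360 bits / 4.67304e-05 s = 1.27 Gbps.

1.27 Gbps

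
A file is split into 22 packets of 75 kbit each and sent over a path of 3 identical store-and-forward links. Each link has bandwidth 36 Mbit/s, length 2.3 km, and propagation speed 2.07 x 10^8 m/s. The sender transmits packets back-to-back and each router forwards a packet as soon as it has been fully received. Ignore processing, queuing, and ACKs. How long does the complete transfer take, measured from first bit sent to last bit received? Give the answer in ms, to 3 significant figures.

Per-hop transmission t_tx = L/R = 75000/36000000 = 2.08333 ms.
Per-hop propagation t_prop = 2300/2.07e+08 = 0.0111111 ms.
Pipeline fill: first packet needs 3·t_tx to clear all hops; remaining 21 packets each add one t_tx.
Total = (3+22-1)·t_tx + 3·t_prop = 24·2.08333 + 3·0.0111111 = 50.0 ms.

50.0 ms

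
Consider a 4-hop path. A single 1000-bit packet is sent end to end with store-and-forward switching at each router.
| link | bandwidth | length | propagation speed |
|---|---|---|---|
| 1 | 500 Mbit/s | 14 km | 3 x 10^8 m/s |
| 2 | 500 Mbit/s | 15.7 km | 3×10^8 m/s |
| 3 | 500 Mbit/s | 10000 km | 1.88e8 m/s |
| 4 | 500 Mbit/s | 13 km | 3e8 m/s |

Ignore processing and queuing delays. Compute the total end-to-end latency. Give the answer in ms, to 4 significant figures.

Transmission delay per hop = L/R = 1000/500000000 = 0.002 ms; 4 hops → 0.008 ms.
Propagation delays (d/s per hop): 0.0466667, 0.0523333, 53.1915, 0.0433333 ms; sum = 53.3338 ms.
End-to-end = 53.34 ms.

53.34 ms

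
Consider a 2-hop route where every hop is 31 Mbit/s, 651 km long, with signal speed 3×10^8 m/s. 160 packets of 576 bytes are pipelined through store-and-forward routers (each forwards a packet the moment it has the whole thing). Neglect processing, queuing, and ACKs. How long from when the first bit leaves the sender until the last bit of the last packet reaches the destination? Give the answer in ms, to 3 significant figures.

28.3 ms

Per-hop transmission t_tx = L/R = 4608/31000000 = 0.148645 ms.
Per-hop propagation t_prop = 651000/300000000 = 2.17 ms.
Pipeline fill: first packet needs 2·t_tx to clear all hops; remaining 159 packets each add one t_tx.
Total = (2+160-1)·t_tx + 2·t_prop = 161·0.148645 + 2·2.17 = 28.3 ms.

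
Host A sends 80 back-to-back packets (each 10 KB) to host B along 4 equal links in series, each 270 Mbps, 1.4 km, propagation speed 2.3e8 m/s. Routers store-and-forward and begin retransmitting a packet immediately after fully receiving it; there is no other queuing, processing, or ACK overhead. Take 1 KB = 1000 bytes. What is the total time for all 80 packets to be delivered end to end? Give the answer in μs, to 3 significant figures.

Per-hop transmission t_tx = L/R = 80000/270000000 = 296.296 μs.
Per-hop propagation t_prop = 1400/2.3e+08 = 6.08696 μs.
Pipeline fill: first packet needs 4·t_tx to clear all hops; remaining 79 packets each add one t_tx.
Total = (4+80-1)·t_tx + 4·t_prop = 83·296.296 + 4·6.08696 = 24600 μs.

24600 μs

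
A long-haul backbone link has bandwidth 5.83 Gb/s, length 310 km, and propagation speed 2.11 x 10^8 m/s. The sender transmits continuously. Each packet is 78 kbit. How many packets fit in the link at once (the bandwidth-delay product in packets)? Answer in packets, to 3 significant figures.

Propagation delay = 310000 / 211000000 = 0.00146919 s.
BDP = R × t_prop = 5830000000 × 0.00146919 = 8565400 bits.
In packets of 78000 bits: 110 packets.

110 packets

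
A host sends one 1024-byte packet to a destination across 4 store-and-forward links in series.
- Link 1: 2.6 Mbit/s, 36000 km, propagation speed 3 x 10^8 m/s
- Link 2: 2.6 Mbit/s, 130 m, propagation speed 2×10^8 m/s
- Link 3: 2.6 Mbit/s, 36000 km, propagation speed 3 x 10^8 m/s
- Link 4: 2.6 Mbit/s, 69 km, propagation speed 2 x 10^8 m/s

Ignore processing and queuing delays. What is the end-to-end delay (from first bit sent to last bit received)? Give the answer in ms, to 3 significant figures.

L = 1024 × 8 = 8192 bits.
Transmission delay per hop = L/R = 8192/2600000 = 3.15077 ms; 4 hops → 12.6031 ms.
Propagation delays (d/s per hop): 120, 0.00065, 120, 0.345 ms; sum = 240.346 ms.
End-to-end = 253 ms.

253 ms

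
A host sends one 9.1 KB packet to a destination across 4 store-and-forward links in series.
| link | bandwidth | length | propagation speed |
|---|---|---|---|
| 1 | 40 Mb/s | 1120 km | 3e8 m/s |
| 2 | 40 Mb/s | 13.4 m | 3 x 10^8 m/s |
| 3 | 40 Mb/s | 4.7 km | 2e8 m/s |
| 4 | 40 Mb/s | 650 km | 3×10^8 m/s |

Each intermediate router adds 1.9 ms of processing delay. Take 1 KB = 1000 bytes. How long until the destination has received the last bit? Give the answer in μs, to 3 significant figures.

18900 μs

L = 72800 bits.
Transmission delay per hop = L/R = 72800/40000000 = 1820 μs; 4 hops → 7280 μs.
Propagation delays (d/s per hop): 3733.33, 0.0446667, 23.5, 2166.67 μs; sum = 5923.54 μs.
Processing at 3 router(s): 3 × 1.9 ms = 5700 μs.
End-to-end = 18900 μs.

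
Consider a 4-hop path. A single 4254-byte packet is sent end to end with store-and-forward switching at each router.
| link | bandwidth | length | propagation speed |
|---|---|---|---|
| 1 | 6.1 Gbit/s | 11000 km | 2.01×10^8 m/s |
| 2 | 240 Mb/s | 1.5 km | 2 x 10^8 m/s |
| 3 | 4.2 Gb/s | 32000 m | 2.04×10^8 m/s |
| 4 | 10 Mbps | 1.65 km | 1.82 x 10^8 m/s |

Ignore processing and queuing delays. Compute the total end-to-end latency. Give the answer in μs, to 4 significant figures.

L = 4254 × 8 = 34032 bits.
Transmission delays (L/R per hop): 5.57902, 141.8, 8.10286, 3403.2 μs; sum = 3558.68 μs.
Propagation delays (d/s per hop): 54726.4, 7.5, 156.863, 9.06593 μs; sum = 54899.8 μs.
End-to-end = 58460 μs.

58460 μs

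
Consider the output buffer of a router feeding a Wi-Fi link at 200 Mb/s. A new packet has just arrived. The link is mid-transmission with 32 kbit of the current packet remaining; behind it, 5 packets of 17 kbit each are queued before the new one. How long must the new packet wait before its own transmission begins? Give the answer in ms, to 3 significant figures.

Each queued packet: L/R = 17000/200000000 = 0.085 ms.
5 queued → 0.425 ms.
Plus remaining 32000 bits of current packet: 0.16 ms.
Queuing delay = 0.585 ms.

0.585 ms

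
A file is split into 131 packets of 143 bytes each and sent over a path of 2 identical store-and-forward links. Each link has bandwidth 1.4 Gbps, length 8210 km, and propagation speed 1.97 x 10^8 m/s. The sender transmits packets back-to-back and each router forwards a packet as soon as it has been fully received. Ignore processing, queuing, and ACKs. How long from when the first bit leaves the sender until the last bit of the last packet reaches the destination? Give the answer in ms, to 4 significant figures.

83.46 ms

Per-hop transmission t_tx = L/R = 1144/1400000000 = 0.000817143 ms.
Per-hop propagation t_prop = 8210000/197000000 = 41.6751 ms.
Pipeline fill: first packet needs 2·t_tx to clear all hops; remaining 130 packets each add one t_tx.
Total = (2+131-1)·t_tx + 2·t_prop = 132·0.000817143 + 2·41.6751 = 83.46 ms.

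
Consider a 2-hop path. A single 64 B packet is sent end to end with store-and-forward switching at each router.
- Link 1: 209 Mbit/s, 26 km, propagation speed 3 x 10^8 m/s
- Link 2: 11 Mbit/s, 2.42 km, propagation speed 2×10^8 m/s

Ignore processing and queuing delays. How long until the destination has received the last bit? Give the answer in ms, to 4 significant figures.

L = 64 × 8 = 512 bits.
Transmission delays (L/R per hop): 0.00244976, 0.0465455 ms; sum = 0.0489952 ms.
Propagation delays (d/s per hop): 0.0866667, 0.0121 ms; sum = 0.0987667 ms.
End-to-end = 0.1478 ms.

0.1478 ms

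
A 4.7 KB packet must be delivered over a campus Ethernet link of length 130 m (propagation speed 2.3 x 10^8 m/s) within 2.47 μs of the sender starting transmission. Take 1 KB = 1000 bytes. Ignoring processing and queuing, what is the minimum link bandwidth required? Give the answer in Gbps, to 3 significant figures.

19.7 Gbps

L = 37600 bits.
Propagation delay = 130 / 2.3e+08 = 0.565217 μs.
Transmission budget = 2.47 − 0.565217 = 1.90478 μs.
R ≥ L / t_tx = 37600 bits / 1.90478e-06 s = 19.7 Gbps.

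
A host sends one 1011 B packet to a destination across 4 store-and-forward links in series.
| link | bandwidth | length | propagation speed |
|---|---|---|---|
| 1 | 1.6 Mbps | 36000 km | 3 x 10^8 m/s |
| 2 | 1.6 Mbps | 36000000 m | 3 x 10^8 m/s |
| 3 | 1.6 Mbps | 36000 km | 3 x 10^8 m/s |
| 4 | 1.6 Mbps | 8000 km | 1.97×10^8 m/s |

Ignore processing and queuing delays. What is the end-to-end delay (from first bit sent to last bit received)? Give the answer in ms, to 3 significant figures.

421 ms

L = 1011 × 8 = 8088 bits.
Transmission delay per hop = L/R = 8088/1600000 = 5.055 ms; 4 hops → 20.22 ms.
Propagation delays (d/s per hop): 120, 120, 120, 40.6091 ms; sum = 400.609 ms.
End-to-end = 421 ms.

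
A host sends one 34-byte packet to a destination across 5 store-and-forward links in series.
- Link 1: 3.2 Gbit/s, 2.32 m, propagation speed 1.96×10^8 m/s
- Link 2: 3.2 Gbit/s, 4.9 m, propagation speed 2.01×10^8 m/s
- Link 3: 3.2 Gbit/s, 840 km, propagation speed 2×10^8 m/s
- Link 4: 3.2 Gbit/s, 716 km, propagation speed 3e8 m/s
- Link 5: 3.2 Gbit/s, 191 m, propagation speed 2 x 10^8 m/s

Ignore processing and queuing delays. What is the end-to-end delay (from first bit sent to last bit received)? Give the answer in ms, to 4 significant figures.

6.588 ms

L = 34 × 8 = 272 bits.
Transmission delay per hop = L/R = 272/3200000000 = 8.5e-05 ms; 5 hops → 0.000425 ms.
Propagation delays (d/s per hop): 1.18367e-05, 2.43781e-05, 4.2, 2.38667, 0.000955 ms; sum = 6.58766 ms.
End-to-end = 6.588 ms.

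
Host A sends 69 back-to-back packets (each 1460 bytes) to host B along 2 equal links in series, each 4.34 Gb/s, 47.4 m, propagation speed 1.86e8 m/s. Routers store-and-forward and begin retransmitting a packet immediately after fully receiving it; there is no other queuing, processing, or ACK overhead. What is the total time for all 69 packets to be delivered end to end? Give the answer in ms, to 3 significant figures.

0.189 ms

Per-hop transmission t_tx = L/R = 11680/4340000000 = 0.00269124 ms.
Per-hop propagation t_prop = 47.4/186000000 = 0.000254839 ms.
Pipeline fill: first packet needs 2·t_tx to clear all hops; remaining 68 packets each add one t_tx.
Total = (2+69-1)·t_tx + 2·t_prop = 70·0.00269124 + 2·0.000254839 = 0.189 ms.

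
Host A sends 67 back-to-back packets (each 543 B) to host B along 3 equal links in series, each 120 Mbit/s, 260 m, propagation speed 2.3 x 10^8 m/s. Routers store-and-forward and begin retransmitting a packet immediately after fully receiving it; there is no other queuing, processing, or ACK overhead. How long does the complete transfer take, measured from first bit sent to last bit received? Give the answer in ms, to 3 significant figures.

Per-hop transmission t_tx = L/R = 4344/120000000 = 0.0362 ms.
Per-hop propagation t_prop = 260/2.3e+08 = 0.00113043 ms.
Pipeline fill: first packet needs 3·t_tx to clear all hops; remaining 66 packets each add one t_tx.
Total = (3+67-1)·t_tx + 3·t_prop = 69·0.0362 + 3·0.00113043 = 2.50 ms.

2.50 ms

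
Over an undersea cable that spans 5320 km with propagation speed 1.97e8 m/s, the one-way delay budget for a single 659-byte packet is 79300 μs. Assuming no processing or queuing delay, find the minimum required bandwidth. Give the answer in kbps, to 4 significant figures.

L = 5272 bits.
Propagation delay = 5320000 / 197000000 = 27005.1 μs.
Transmission budget = 79300 − 27005.1 = 52294.9 μs.
R ≥ L / t_tx = 5272 bits / 0.0522949 s = 100.8 kbps.

100.8 kbps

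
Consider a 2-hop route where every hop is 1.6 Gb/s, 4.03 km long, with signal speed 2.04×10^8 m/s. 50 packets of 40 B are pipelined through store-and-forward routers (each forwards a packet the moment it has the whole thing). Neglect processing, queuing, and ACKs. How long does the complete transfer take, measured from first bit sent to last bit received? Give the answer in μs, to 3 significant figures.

Per-hop transmission t_tx = L/R = 320/1600000000 = 0.2 μs.
Per-hop propagation t_prop = 4030/204000000 = 19.7549 μs.
Pipeline fill: first packet needs 2·t_tx to clear all hops; remaining 49 packets each add one t_tx.
Total = (2+50-1)·t_tx + 2·t_prop = 51·0.2 + 2·19.7549 = 49.7 μs.

49.7 μs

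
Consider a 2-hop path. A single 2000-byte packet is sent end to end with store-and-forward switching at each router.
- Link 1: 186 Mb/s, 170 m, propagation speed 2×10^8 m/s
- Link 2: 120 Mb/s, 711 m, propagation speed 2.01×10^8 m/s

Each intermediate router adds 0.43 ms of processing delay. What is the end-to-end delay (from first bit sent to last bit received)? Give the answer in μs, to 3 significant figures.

L = 2000 × 8 = 16000 bits.
Transmission delays (L/R per hop): 86.0215, 133.333 μs; sum = 219.355 μs.
Propagation delays (d/s per hop): 0.85, 3.53731 μs; sum = 4.38731 μs.
Processing at 1 router(s): 1 × 0.43 ms = 430 μs.
End-to-end = 654 μs.

654 μs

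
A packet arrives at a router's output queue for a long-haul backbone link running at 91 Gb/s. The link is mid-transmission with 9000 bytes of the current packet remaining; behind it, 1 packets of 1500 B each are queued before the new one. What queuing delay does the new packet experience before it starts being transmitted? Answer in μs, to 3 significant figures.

Each queued packet: L/R = 12000/91000000000 = 0.131868 μs.
1 queued → 0.131868 μs.
Plus remaining 72000 bits of current packet: 0.791209 μs.
Queuing delay = 0.923 μs.

0.923 μs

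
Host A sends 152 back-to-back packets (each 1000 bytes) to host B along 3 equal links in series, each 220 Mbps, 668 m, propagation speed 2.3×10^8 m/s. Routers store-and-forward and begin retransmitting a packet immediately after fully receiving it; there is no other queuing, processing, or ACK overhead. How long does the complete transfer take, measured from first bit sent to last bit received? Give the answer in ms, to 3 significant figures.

5.61 ms

Per-hop transmission t_tx = L/R = 8000/220000000 = 0.0363636 ms.
Per-hop propagation t_prop = 668/2.3e+08 = 0.00290435 ms.
Pipeline fill: first packet needs 3·t_tx to clear all hops; remaining 151 packets each add one t_tx.
Total = (3+152-1)·t_tx + 3·t_prop = 154·0.0363636 + 3·0.00290435 = 5.61 ms.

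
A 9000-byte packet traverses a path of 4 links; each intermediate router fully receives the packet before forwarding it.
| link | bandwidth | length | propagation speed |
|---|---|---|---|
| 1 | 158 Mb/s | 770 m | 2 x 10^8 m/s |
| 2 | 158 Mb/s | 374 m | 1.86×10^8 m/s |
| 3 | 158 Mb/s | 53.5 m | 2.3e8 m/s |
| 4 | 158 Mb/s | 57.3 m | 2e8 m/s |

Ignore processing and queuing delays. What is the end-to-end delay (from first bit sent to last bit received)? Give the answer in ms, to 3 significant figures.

L = 9000 × 8 = 72000 bits.
Transmission delay per hop = L/R = 72000/158000000 = 0.455696 ms; 4 hops → 1.82278 ms.
Propagation delays (d/s per hop): 0.00385, 0.00201075, 0.000232609, 0.0002865 ms; sum = 0.00637986 ms.
End-to-end = 1.83 ms.

1.83 ms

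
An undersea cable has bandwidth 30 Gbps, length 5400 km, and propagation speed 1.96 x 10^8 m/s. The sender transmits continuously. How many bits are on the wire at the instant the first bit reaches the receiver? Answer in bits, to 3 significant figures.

827000000 bits

Propagation delay = 5400000 / 196000000 = 0.027551 s.
BDP = R × t_prop = 30000000000 × 0.027551 = 826531000 bits.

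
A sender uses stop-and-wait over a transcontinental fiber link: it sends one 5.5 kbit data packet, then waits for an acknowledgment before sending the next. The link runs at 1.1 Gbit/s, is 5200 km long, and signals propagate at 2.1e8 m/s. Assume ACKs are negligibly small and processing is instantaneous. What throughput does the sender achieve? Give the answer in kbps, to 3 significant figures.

111 kbps

t_tx = L/R = 5500/1100000000 = 5e-06 s.
t_prop = 5200000/210000000 = 0.0247619 s; RTT = 0.0495238 s.
Cycle = t_tx + RTT = 0.0495288 s.
Throughput = L / cycle = 5500 / 0.0495288 = 111 kbps.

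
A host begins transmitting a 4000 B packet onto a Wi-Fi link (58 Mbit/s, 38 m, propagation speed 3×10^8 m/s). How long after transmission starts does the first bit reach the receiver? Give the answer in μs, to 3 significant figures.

First bit experiences only propagation delay: d/s = 38/300000000 = 0.127 μs.

0.127 μs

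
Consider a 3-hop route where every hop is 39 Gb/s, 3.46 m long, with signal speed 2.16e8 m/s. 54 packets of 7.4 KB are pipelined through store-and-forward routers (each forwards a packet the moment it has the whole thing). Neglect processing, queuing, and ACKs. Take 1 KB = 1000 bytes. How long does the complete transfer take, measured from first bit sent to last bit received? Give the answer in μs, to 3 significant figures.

85.1 μs

Per-hop transmission t_tx = L/R = 59200/39000000000 = 1.51795 μs.
Per-hop propagation t_prop = 3.46/216000000 = 0.0160185 μs.
Pipeline fill: first packet needs 3·t_tx to clear all hops; remaining 53 packets each add one t_tx.
Total = (3+54-1)·t_tx + 3·t_prop = 56·1.51795 + 3·0.0160185 = 85.1 μs.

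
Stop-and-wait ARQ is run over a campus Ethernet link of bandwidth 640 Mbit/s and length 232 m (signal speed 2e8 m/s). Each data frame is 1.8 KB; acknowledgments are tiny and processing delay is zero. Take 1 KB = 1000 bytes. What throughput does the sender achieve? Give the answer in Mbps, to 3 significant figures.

580 Mbps

t_tx = L/R = 14400/640000000 = 2.25e-05 s.
t_prop = 232/200000000 = 1.16e-06 s; RTT = 2.32e-06 s.
Cycle = t_tx + RTT = 2.482e-05 s.
Throughput = L / cycle = 14400 / 2.482e-05 = 580 Mbps.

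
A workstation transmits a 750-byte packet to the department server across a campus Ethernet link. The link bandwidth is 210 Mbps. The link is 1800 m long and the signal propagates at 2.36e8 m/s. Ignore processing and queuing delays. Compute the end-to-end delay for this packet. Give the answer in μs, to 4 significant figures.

36.20 μs

L = 750 × 8 = 6000 bits.
Transmission delay = L/R = 6000 / 210000000 = 28.5714 μs.
Propagation delay = d/s = 1800 m / 236000000 m/s = 7.62712 μs.
Total = 36.20 μs.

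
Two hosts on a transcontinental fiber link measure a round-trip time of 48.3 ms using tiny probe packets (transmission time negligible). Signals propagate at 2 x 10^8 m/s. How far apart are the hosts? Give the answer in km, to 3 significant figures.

One-way propagation = RTT/2 = 24.15 ms.
d = s × t = 200000000 × 0.02415 = 4830 km.

4830 km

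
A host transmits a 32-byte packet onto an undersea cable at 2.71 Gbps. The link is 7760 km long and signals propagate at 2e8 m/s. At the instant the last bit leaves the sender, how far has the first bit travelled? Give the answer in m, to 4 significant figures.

t_tx = L/R = 256/2710000000 = 9.44649e-08 s.
Distance = s × t_tx = 200000000 × 9.44649e-08 = 18.89 m.

18.89 m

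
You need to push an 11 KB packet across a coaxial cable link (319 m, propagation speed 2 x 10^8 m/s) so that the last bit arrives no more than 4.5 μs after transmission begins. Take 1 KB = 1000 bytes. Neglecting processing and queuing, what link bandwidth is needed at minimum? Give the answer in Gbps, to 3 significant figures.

L = 88000 bits.
Propagation delay = 319 / 200000000 = 1.595 μs.
Transmission budget = 4.5 − 1.595 = 2.905 μs.
R ≥ L / t_tx = 88000 bits / 2.905e-06 s = 30.3 Gbps.

30.3 Gbps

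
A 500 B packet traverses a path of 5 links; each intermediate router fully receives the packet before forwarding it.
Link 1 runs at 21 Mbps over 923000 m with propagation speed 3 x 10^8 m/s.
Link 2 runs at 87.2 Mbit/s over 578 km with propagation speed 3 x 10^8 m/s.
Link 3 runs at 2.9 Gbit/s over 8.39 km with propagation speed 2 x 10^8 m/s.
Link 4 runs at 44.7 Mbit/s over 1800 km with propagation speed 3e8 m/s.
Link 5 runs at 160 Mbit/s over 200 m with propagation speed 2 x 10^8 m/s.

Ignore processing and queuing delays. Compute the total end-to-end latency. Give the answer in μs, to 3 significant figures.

11400 μs

L = 500 × 8 = 4000 bits.
Transmission delays (L/R per hop): 190.476, 45.8716, 1.37931, 89.4855, 25 μs; sum = 352.213 μs.
Propagation delays (d/s per hop): 3076.67, 1926.67, 41.95, 6000, 1 μs; sum = 11046.3 μs.
End-to-end = 11400 μs.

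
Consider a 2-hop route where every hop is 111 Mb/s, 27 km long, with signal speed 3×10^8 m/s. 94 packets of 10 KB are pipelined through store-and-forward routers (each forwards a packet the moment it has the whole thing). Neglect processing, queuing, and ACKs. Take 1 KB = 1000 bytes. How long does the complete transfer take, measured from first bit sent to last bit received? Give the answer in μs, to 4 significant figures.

68650 μs

Per-hop transmission t_tx = L/R = 80000/111000000 = 720.721 μs.
Per-hop propagation t_prop = 27000/300000000 = 90 μs.
Pipeline fill: first packet needs 2·t_tx to clear all hops; remaining 93 packets each add one t_tx.
Total = (2+94-1)·t_tx + 2·t_prop = 95·720.721 + 2·90 = 68650 μs.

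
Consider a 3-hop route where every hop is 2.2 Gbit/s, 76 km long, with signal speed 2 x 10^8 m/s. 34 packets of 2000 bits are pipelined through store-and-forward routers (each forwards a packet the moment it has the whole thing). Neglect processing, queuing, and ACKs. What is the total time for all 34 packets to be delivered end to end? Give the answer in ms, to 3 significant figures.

Per-hop transmission t_tx = L/R = 2000/2200000000 = 0.000909091 ms.
Per-hop propagation t_prop = 76000/200000000 = 0.38 ms.
Pipeline fill: first packet needs 3·t_tx to clear all hops; remaining 33 packets each add one t_tx.
Total = (3+34-1)·t_tx + 3·t_prop = 36·0.000909091 + 3·0.38 = 1.17 ms.

1.17 ms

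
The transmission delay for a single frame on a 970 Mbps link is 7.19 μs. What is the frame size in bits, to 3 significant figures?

6970 bits

L = R × t_tx = 970000000 b/s × 7.19e-06 s = 6974.3 bits.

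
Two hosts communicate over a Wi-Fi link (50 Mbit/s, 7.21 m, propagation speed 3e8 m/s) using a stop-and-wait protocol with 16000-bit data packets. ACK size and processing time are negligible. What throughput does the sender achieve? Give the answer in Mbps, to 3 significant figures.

t_tx = L/R = 16000/50000000 = 0.00032 s.
t_prop = 7.21/300000000 = 2.40333e-08 s; RTT = 4.80667e-08 s.
Cycle = t_tx + RTT = 0.000320048 s.
Throughput = L / cycle = 16000 / 0.000320048 = 50.0 Mbps.

50.0 Mbps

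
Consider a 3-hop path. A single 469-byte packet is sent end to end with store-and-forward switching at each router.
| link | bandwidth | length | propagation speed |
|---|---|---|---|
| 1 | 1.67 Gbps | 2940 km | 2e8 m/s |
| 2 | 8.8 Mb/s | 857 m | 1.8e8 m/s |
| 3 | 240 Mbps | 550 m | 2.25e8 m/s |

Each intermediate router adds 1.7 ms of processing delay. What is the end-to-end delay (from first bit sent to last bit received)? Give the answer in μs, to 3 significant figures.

18600 μs

L = 469 × 8 = 3752 bits.
Transmission delays (L/R per hop): 2.24671, 426.364, 15.6333 μs; sum = 444.244 μs.
Propagation delays (d/s per hop): 14700, 4.76111, 2.44444 μs; sum = 14707.2 μs.
Processing at 2 router(s): 2 × 1.7 ms = 3400 μs.
End-to-end = 18600 μs.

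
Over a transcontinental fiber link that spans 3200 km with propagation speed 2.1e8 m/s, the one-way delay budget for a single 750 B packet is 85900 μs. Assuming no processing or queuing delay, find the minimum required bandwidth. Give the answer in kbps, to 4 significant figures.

L = 6000 bits.
Propagation delay = 3200000 / 210000000 = 15238.1 μs.
Transmission budget = 85900 − 15238.1 = 70661.9 μs.
R ≥ L / t_tx = 6000 bits / 0.0706619 s = 84.91 kbps.

84.91 kbps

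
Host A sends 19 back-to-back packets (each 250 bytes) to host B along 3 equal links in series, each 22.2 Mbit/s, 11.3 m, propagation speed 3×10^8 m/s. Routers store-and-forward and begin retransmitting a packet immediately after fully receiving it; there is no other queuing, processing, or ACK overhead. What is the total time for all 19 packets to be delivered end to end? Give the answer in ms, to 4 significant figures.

1.892 ms

Per-hop transmission t_tx = L/R = 2000/22200000 = 0.0900901 ms.
Per-hop propagation t_prop = 11.3/300000000 = 3.76667e-05 ms.
Pipeline fill: first packet needs 3·t_tx to clear all hops; remaining 18 packets each add one t_tx.
Total = (3+19-1)·t_tx + 3·t_prop = 21·0.0900901 + 3·3.76667e-05 = 1.892 ms.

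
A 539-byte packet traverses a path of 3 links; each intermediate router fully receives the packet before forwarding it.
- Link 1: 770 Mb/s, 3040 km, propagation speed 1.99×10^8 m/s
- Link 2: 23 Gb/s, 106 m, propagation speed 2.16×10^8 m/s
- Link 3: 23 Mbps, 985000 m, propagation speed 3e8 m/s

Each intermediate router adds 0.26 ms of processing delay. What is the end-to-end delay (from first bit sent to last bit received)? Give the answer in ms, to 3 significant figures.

19.3 ms

L = 539 × 8 = 4312 bits.
Transmission delays (L/R per hop): 0.0056, 0.000187478, 0.187478 ms; sum = 0.193266 ms.
Propagation delays (d/s per hop): 15.2764, 0.000490741, 3.28333 ms; sum = 18.5602 ms.
Processing at 2 router(s): 2 × 0.26 ms = 0.52 ms.
End-to-end = 19.3 ms.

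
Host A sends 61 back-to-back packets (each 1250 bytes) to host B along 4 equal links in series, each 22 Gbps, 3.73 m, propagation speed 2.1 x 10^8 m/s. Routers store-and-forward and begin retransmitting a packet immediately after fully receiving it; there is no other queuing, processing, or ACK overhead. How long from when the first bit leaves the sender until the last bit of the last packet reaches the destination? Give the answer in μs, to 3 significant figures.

29.2 μs

Per-hop transmission t_tx = L/R = 10000/22000000000 = 0.454545 μs.
Per-hop propagation t_prop = 3.73/210000000 = 0.0177619 μs.
Pipeline fill: first packet needs 4·t_tx to clear all hops; remaining 60 packets each add one t_tx.
Total = (4+61-1)·t_tx + 4·t_prop = 64·0.454545 + 4·0.0177619 = 29.2 μs.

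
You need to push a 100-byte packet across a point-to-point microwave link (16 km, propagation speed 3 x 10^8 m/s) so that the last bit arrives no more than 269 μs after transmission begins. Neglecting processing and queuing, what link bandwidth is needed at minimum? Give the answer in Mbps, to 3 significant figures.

3.71 Mbps

L = 800 bits.
Propagation delay = 16000 / 300000000 = 53.3333 μs.
Transmission budget = 269 − 53.3333 = 215.667 μs.
R ≥ L / t_tx = 800 bits / 0.000215667 s = 3.71 Mbps.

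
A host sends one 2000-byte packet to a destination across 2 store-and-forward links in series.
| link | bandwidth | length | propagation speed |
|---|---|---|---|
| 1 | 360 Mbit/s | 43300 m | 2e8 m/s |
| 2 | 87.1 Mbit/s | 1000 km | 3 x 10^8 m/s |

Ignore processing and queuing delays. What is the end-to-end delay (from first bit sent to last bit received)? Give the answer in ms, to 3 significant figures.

3.78 ms

L = 2000 × 8 = 16000 bits.
Transmission delays (L/R per hop): 0.0444444, 0.183697 ms; sum = 0.228141 ms.
Propagation delays (d/s per hop): 0.2165, 3.33333 ms; sum = 3.54983 ms.
End-to-end = 3.78 ms.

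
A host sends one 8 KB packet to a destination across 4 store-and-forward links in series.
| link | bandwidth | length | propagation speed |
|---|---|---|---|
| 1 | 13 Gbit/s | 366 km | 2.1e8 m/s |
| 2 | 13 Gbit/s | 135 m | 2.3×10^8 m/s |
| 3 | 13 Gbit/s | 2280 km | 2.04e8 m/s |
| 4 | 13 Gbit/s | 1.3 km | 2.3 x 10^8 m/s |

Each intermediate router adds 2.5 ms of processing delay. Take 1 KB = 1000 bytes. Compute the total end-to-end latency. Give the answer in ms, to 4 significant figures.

L = 64000 bits.
Transmission delay per hop = L/R = 64000/13000000000 = 0.00492308 ms; 4 hops → 0.0196923 ms.
Propagation delays (d/s per hop): 1.74286, 0.000586957, 11.1765, 0.00565217 ms; sum = 12.9256 ms.
Processing at 3 router(s): 3 × 2.5 ms = 7.5 ms.
End-to-end = 20.45 ms.

20.45 ms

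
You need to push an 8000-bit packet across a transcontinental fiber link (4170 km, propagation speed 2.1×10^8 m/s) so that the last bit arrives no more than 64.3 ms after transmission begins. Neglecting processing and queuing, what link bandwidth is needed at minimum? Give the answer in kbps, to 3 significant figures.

Propagation delay = 4170000 / 210000000 = 19.8571 ms.
Transmission budget = 64.3 − 19.8571 = 44.4429 ms.
R ≥ L / t_tx = 8000 bits / 0.0444429 s = 180 kbps.

180 kbps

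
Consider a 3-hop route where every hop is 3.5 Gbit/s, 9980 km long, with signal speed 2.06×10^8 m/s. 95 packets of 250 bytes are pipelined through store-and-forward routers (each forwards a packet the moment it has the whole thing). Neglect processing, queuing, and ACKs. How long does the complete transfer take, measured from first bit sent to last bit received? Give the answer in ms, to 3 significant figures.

145 ms

Per-hop transmission t_tx = L/R = 2000/3500000000 = 0.000571429 ms.
Per-hop propagation t_prop = 9980000/206000000 = 48.4466 ms.
Pipeline fill: first packet needs 3·t_tx to clear all hops; remaining 94 packets each add one t_tx.
Total = (3+95-1)·t_tx + 3·t_prop = 97·0.000571429 + 3·48.4466 = 145 ms.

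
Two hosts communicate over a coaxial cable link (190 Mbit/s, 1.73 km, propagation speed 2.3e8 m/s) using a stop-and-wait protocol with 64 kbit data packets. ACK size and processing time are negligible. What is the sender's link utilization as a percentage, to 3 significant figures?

95.7 %

t_tx = L/R = 64000/190000000 = 0.000336842 s.
t_prop = 1730/2.3e+08 = 7.52174e-06 s; RTT = 1.50435e-05 s.
Cycle = t_tx + RTT = 0.000351886 s.
Utilization = t_tx / cycle = 0.000336842/0.000351886 = 95.7 %.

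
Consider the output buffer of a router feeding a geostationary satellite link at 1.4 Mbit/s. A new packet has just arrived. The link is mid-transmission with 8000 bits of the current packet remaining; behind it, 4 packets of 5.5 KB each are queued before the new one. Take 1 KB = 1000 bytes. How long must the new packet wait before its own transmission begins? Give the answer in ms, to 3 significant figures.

131 ms

Each queued packet: L/R = 44000/1400000 = 31.4286 ms.
4 queued → 125.714 ms.
Plus remaining 8000 bits of current packet: 5.71429 ms.
Queuing delay = 131 ms.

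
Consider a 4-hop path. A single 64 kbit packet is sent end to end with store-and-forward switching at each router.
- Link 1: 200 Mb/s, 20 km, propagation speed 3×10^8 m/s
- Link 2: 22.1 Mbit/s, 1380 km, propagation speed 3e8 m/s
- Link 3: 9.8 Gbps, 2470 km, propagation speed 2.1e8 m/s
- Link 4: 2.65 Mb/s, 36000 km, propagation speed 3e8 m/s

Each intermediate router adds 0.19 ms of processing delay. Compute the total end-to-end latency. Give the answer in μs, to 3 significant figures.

L = 64000 bits.
Transmission delays (L/R per hop): 320, 2895.93, 6.53061, 24150.9 μs; sum = 27373.4 μs.
Propagation delays (d/s per hop): 66.6667, 4600, 11761.9, 120000 μs; sum = 136429 μs.
Processing at 3 router(s): 3 × 0.19 ms = 570 μs.
End-to-end = 164000 μs.

164000 μs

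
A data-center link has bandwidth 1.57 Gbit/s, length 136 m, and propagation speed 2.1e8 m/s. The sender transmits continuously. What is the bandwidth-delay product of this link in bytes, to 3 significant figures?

Propagation delay = 136 / 210000000 = 6.47619e-07 s.
BDP = R × t_prop = 1570000000 × 6.47619e-07 = 1016.76 bits.
In bytes: 1016.76/8 = 127 bytes.

127 bytes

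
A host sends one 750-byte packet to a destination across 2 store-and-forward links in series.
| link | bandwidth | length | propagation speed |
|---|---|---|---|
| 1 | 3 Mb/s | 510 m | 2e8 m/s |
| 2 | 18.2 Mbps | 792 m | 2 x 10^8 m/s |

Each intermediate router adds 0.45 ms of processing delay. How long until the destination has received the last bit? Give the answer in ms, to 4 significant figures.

L = 750 × 8 = 6000 bits.
Transmission delays (L/R per hop): 2, 0.32967 ms; sum = 2.32967 ms.
Propagation delays (d/s per hop): 0.00255, 0.00396 ms; sum = 0.00651 ms.
Processing at 1 router(s): 1 × 0.45 ms = 0.45 ms.
End-to-end = 2.786 ms.

2.786 ms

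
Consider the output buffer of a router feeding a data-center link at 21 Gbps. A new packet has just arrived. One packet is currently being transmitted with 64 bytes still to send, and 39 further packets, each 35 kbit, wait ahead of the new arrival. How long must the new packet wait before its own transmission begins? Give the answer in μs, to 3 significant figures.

65.0 μs

Each queued packet: L/R = 35000/21000000000 = 1.66667 μs.
39 queued → 65 μs.
Plus remaining 512 bits of current packet: 0.024381 μs.
Queuing delay = 65.0 μs.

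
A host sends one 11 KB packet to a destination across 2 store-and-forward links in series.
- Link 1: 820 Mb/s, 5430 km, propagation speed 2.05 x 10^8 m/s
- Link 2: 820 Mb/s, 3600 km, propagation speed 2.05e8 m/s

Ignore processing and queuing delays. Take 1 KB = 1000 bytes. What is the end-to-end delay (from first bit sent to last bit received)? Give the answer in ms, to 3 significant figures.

L = 88000 bits.
Transmission delay per hop = L/R = 88000/820000000 = 0.107317 ms; 2 hops → 0.214634 ms.
Propagation delays (d/s per hop): 26.4878, 17.561 ms; sum = 44.0488 ms.
End-to-end = 44.3 ms.

44.3 ms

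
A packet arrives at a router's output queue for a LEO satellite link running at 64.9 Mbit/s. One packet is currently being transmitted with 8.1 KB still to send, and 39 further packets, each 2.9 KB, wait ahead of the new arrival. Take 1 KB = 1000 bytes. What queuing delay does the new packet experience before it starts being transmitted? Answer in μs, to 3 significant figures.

Each queued packet: L/R = 23200/6.49e+07 = 357.473 μs.
39 queued → 13941.4 μs.
Plus remaining 64800 bits of current packet: 998.459 μs.
Queuing delay = 14900 μs.

14900 μs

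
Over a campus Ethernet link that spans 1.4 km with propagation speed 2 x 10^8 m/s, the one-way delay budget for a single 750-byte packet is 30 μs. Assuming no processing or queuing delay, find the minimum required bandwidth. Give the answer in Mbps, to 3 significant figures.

L = 6000 bits.
Propagation delay = 1400 / 200000000 = 7 μs.
Transmission budget = 30 − 7 = 23 μs.
R ≥ L / t_tx = 6000 bits / 2.3e-05 s = 261 Mbps.

261 Mbps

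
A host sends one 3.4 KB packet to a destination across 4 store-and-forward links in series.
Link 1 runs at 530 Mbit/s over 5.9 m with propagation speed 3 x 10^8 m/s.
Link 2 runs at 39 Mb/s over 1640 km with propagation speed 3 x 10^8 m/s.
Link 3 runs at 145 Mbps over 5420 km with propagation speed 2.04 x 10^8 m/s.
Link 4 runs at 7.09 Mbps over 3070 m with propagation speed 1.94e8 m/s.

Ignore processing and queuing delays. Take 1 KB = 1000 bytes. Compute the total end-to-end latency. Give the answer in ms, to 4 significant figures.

36.82 ms

L = 27200 bits.
Transmission delays (L/R per hop): 0.0513208, 0.697436, 0.187586, 3.83639 ms; sum = 4.77273 ms.
Propagation delays (d/s per hop): 1.96667e-05, 5.46667, 26.5686, 0.0158247 ms; sum = 32.0511 ms.
End-to-end = 36.82 ms.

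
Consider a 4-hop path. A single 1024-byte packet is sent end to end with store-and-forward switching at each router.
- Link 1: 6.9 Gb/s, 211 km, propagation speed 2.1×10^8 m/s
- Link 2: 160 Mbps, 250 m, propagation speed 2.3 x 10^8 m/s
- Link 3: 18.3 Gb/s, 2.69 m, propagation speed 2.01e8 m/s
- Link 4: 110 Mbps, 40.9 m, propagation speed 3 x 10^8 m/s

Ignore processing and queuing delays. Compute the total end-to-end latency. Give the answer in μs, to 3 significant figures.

L = 1024 × 8 = 8192 bits.
Transmission delays (L/R per hop): 1.18725, 51.2, 0.44765, 74.4727 μs; sum = 127.308 μs.
Propagation delays (d/s per hop): 1004.76, 1.08696, 0.0133831, 0.136333 μs; sum = 1006 μs.
End-to-end = 1130 μs.

1130 μs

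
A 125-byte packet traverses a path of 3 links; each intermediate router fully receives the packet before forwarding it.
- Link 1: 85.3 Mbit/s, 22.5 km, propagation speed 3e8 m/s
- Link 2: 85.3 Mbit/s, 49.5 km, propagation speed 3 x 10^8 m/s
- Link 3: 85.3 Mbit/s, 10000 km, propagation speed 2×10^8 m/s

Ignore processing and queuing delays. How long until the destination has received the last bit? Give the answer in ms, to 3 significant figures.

L = 125 × 8 = 1000 bits.
Transmission delay per hop = L/R = 1000/85300000 = 0.0117233 ms; 3 hops → 0.03517 ms.
Propagation delays (d/s per hop): 0.075, 0.165, 50 ms; sum = 50.24 ms.
End-to-end = 50.3 ms.

50.3 ms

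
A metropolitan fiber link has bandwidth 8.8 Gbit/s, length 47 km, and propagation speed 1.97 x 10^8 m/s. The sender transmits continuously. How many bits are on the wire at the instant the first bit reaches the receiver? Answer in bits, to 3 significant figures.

Propagation delay = 47000 / 197000000 = 0.000238579 s.
BDP = R × t_prop = 8800000000 × 0.000238579 = 2099490 bits.

2100000 bits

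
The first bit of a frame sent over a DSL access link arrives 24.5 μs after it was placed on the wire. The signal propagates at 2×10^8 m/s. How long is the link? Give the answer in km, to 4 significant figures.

d = s × t_prop = 200000000 × 2.45e-05 = 4.900 km.

4.900 km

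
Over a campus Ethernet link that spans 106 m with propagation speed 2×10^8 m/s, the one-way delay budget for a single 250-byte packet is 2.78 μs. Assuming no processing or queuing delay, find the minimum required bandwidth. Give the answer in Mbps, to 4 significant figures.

L = 2000 bits.
Propagation delay = 106 / 200000000 = 0.53 μs.
Transmission budget = 2.78 − 0.53 = 2.25 μs.
R ≥ L / t_tx = 2000 bits / 2.25e-06 s = 888.9 Mbps.

888.9 Mbps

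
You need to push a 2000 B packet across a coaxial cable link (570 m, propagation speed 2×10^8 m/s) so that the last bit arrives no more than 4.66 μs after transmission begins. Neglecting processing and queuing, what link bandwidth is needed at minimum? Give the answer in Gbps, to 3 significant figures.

8.84 Gbps

L = 16000 bits.
Propagation delay = 570 / 200000000 = 2.85 μs.
Transmission budget = 4.66 − 2.85 = 1.81 μs.
R ≥ L / t_tx = 16000 bits / 1.81e-06 s = 8.84 Gbps.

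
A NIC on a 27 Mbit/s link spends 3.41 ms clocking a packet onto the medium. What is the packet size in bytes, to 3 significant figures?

L = R × t_tx = 27000000 b/s × 0.00341 s = 92070 bits.
In bytes: 92070 / 8 = 11500 bytes.

11500 bytes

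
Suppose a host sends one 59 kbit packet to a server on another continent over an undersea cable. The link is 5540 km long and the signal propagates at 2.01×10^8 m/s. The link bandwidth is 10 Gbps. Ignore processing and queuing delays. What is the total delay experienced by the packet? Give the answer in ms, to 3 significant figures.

27.6 ms

L = 59000 bits.
Transmission delay = L/R = 59000 / 10000000000 = 0.0059 ms.
Propagation delay = d/s = 5540000 m / 2.01e+08 m/s = 27.5622 ms.
Total = 27.6 ms.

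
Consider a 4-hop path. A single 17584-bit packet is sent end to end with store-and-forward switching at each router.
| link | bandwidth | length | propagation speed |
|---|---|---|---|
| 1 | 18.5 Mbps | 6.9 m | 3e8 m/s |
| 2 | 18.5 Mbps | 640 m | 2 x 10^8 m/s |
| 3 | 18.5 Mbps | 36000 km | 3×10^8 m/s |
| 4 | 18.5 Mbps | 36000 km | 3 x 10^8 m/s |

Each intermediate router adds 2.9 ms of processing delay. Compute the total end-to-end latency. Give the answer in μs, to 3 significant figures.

Transmission delay per hop = L/R = 17584/18500000 = 950.486 μs; 4 hops → 3801.95 μs.
Propagation delays (d/s per hop): 0.023, 3.2, 120000, 120000 μs; sum = 240003 μs.
Processing at 3 router(s): 3 × 2.9 ms = 8700 μs.
End-to-end = 253000 μs.

253000 μs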